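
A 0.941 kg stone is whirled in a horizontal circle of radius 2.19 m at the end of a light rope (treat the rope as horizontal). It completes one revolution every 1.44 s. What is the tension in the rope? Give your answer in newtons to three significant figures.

39.2 N

v = 2πr/T = 2π × 2.19/1.44 = 9.556 m/s.
The tension is the only horizontal force, so it supplies the full centripetal force: T = m v²/r = 0.941 × (9.556)²/2.19 = 0.941 × 91.31/2.19 = 39.23 N.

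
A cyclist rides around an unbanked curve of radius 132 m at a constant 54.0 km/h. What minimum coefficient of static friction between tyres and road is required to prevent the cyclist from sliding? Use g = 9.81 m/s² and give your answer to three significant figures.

0.174

v = 54.0/3.6 = 15.00 m/s.
Friction provides the centripetal force: μ_s m g = m v²/r, so μ_s = v²/(g r) = (15.00)²/(9.81 × 132) = 225.0/1295 = 0.1738.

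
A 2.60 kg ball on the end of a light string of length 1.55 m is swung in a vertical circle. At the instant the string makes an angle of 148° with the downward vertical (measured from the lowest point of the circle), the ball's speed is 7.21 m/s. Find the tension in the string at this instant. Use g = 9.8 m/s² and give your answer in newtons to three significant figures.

65.6 N

Take the radial direction toward the centre of the circle as positive. The component of the weight along the string toward the centre is −mg cos φ (φ measured from the bottom), so Newton's second law along the string gives T − mg cos φ = m v²/r.
cos 148° = -0.8480, so T = m(v²/r + g cos φ) = 2.60 × ((7.21)²/1.55 + 9.8 × -0.8480) = 2.60 × (33.54 + (-8.311)) = 2.60 × 25.23 = 65.59 N.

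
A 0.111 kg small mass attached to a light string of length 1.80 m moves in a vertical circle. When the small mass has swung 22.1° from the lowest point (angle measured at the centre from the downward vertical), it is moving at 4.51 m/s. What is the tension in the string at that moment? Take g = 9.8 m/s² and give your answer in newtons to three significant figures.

Take the radial direction toward the centre of the circle as positive. The component of the weight along the string toward the centre is −mg cos φ (φ measured from the bottom), so Newton's second law along the string gives T − mg cos φ = m v²/r.
cos 22.1° = 0.9265, so T = m(v²/r + g cos φ) = 0.111 × ((4.51)²/1.80 + 9.8 × 0.9265) = 0.111 × (11.30 + (9.080)) = 0.111 × 20.38 = 2.262 N.

2.26 N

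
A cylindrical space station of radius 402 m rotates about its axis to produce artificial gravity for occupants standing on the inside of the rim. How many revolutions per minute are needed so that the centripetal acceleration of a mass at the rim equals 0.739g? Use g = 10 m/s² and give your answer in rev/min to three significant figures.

Require ω²r = 0.739g, so ω = √(0.739 × 10.0/402) = 0.1356 rad/s.
In rev/min: ω × 60/(2π) = 0.1356 × 60/(2π) = 1.295 rev/min.

1.29 rev/min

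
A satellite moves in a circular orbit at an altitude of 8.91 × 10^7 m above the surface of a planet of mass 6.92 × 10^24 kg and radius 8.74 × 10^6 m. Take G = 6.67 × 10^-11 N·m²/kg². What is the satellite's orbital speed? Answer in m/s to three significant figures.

Orbital radius r = R + h = 8.74 × 10^6 + 8.91 × 10^7 = 9.784 × 10^7 m.
Gravity supplies the centripetal force: G M m / r² = m v² / r, so v = √(GM/r).
v = √(6.67 × 10^-11 × 6.92 × 10^24 / 9.784 × 10^7) = √(4.718 × 10^6) = 2172 m/s.

2170 m/s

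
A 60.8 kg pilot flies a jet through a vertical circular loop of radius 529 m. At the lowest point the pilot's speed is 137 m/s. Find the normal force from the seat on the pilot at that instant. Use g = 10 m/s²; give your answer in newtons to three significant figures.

At the lowest point, N points up (toward the centre) and the weight mg points down (away from the centre), so the net inward force is N − mg = mv²/r.
N = m(v²/r + g) = 60.8 × ((137)²/529 + 10.0) = 60.8 × (35.48 + 10.0) = 60.8 × 45.48 = 2765 N.

2770 N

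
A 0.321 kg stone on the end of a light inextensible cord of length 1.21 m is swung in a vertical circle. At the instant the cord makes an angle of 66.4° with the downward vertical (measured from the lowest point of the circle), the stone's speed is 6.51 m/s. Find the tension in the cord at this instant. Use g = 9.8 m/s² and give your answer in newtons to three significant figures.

Take the radial direction toward the centre of the circle as positive. The component of the weight along the string toward the centre is −mg cos φ (φ measured from the bottom), so Newton's second law along the string gives T − mg cos φ = m v²/r.
cos 66.4° = 0.4003, so T = m(v²/r + g cos φ) = 0.321 × ((6.51)²/1.21 + 9.8 × 0.4003) = 0.321 × (35.02 + (3.923)) = 0.321 × 38.95 = 12.50 N.

12.5 N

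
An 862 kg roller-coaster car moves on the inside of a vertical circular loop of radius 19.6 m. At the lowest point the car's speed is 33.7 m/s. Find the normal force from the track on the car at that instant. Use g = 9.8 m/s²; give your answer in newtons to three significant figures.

At the lowest point, N points up (toward the centre) and the weight mg points down (away from the centre), so the net inward force is N − mg = mv²/r.
N = m(v²/r + g) = 862 × ((33.7)²/19.6 + 9.8) = 862 × (57.94 + 9.8) = 862 × 67.74 = 58390 N.

58400 N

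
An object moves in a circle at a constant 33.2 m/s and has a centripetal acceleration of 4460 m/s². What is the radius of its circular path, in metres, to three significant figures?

0.247 m

a_c = v²/r ⇒ r = v²/a_c = (33.2)²/4460 = 1102/4460 = 0.2471 m.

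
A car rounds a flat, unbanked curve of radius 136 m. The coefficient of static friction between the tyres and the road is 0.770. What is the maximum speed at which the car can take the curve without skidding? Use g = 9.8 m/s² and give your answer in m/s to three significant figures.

32.0 m/s

The only inward force on a level bend is static friction, so at the limit f_s = μ_s N = μ_s m g = m v²/r.
Mass cancels: v_max = √(μ_s g r) = √(0.770 × 9.8 × 136) = √1026 = 32.04 m/s.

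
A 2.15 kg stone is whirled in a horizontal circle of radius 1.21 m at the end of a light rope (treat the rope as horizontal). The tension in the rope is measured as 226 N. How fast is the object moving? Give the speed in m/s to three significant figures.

11.3 m/s

T = m v²/r ⇒ v = √(T r / m) = √(226 × 1.21 / 2.15) = √127.2 = 11.28 m/s.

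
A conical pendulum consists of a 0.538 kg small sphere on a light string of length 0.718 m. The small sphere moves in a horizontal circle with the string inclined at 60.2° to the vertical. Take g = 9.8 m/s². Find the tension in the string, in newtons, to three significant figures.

Vertically the bob has no acceleration, so T cosθ = mg.
T = mg/cosθ = 0.538 × 9.8 / cos 60.2° = 5.272/0.4970 = 10.61 N.

10.6 N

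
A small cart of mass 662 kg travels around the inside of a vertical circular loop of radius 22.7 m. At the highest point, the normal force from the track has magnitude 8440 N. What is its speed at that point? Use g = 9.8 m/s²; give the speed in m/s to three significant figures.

22.6 m/s

At the top, N + mg = mv²/r, so v = √(r(N/m + g)) = √(22.7 × (8440/662 + 9.8)) = √(22.7 × 22.55) = √511.9 = 22.62 m/s.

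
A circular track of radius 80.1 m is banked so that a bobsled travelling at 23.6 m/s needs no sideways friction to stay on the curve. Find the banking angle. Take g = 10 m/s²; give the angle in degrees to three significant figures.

For a frictionless banked turn: horizontally N sinθ = mv²/r and vertically N cosθ = mg.
Dividing: tanθ = v²/(r g) = (23.6)²/(80.1 × 10.0) = 557.0/801.0 = 0.6953.
θ = arctan(0.6953) = 34.81°.

34.8°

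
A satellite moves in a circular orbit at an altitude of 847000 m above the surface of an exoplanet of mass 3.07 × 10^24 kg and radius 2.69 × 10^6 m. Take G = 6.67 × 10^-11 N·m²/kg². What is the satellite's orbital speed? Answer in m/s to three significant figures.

7610 m/s

Orbital radius r = R + h = 2.69 × 10^6 + 847000 = 3.537 × 10^6 m.
Gravity supplies the centripetal force: G M m / r² = m v² / r, so v = √(GM/r).
v = √(6.67 × 10^-11 × 3.07 × 10^24 / 3.537 × 10^6) = √(5.789 × 10^7) = 7609 m/s.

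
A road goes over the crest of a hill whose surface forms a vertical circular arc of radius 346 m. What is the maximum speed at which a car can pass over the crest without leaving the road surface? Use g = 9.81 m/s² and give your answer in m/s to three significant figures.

58.3 m/s

At the crest the centre of the circle is below the car, so the net downward (centripetal) force is mg − N = mv²/r.
The car leaves the road when N → 0, giving v_max = √(g r) = √(9.81 × 346) = 58.26 m/s.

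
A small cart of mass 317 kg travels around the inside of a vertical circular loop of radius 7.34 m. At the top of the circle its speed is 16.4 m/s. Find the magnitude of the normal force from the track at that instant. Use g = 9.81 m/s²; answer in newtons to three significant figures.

At the top, both N and the weight mg point inward (toward the centre), so N + mg = mv²/r.
N = m(v²/r − g) = 317 × ((16.4)²/7.34 − 9.81) = 317 × (36.64 − 9.81) = 317 × 26.83 = 8506 N.

8510 N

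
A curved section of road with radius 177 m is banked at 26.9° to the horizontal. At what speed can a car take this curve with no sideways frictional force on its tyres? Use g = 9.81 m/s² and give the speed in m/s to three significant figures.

29.7 m/s

On a frictionless banked curve, N sinθ = mv²/r and N cosθ = mg, so tanθ = v²/(rg).
v = √(r g tanθ) = √(177 × 9.81 × tan 26.9°) = √(177 × 9.81 × 0.5073) = √880.9 = 29.68 m/s.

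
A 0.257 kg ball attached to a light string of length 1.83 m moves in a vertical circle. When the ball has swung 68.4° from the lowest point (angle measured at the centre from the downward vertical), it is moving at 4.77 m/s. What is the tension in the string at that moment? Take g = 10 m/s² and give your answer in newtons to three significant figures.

4.14 N

Take the radial direction toward the centre of the circle as positive. The component of the weight along the string toward the centre is −mg cos φ (φ measured from the bottom), so Newton's second law along the string gives T − mg cos φ = m v²/r.
cos 68.4° = 0.3681, so T = m(v²/r + g cos φ) = 0.257 × ((4.77)²/1.83 + 10.0 × 0.3681) = 0.257 × (12.43 + (3.681)) = 0.257 × 16.11 = 4.141 N.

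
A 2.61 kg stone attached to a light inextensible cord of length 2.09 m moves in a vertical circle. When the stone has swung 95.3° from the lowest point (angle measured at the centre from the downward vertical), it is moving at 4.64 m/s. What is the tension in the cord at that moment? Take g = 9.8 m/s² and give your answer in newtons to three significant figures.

Take the radial direction toward the centre of the circle as positive. The component of the weight along the string toward the centre is −mg cos φ (φ measured from the bottom), so Newton's second law along the string gives T − mg cos φ = m v²/r.
cos 95.3° = -0.09237, so T = m(v²/r + g cos φ) = 2.61 × ((4.64)²/2.09 + 9.8 × -0.09237) = 2.61 × (10.30 + (-0.9052)) = 2.61 × 9.396 = 24.52 N.

24.5 N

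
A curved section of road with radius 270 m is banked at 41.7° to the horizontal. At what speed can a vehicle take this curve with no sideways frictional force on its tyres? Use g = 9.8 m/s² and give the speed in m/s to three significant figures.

On a frictionless banked curve, N sinθ = mv²/r and N cosθ = mg, so tanθ = v²/(rg).
v = √(r g tanθ) = √(270 × 9.8 × tan 41.7°) = √(270 × 9.8 × 0.8910) = √2358 = 48.55 m/s.

48.6 m/s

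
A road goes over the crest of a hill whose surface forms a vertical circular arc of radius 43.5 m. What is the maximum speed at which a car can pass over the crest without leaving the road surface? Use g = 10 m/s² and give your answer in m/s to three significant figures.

At the crest the centre of the circle is below the car, so the net downward (centripetal) force is mg − N = mv²/r.
The car leaves the road when N → 0, giving v_max = √(g r) = √(10.0 × 43.5) = 20.86 m/s.

20.9 m/s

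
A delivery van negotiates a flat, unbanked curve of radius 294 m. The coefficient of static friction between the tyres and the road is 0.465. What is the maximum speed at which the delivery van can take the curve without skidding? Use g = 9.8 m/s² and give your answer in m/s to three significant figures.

The only inward force on a level bend is static friction, so at the limit f_s = μ_s N = μ_s m g = m v²/r.
Mass cancels: v_max = √(μ_s g r) = √(0.465 × 9.8 × 294) = √1340 = 36.60 m/s.

36.6 m/s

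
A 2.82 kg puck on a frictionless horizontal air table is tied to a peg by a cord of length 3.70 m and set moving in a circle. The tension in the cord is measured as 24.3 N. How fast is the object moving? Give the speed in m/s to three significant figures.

5.65 m/s

T = m v²/r ⇒ v = √(T r / m) = √(24.3 × 3.70 / 2.82) = √31.88 = 5.647 m/s.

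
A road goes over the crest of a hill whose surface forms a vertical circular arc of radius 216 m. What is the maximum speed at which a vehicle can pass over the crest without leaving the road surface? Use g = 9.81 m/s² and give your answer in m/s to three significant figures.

46.0 m/s

At the crest the centre of the circle is below the vehicle, so the net downward (centripetal) force is mg − N = mv²/r.
The vehicle leaves the road when N → 0, giving v_max = √(g r) = √(9.81 × 216) = 46.03 m/s.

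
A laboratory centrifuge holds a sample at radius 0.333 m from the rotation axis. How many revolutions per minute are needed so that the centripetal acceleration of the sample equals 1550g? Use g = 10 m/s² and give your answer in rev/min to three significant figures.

Require ω²r = 1550g, so ω = √(1550 × 10.0/0.333) = 215.7 rad/s.
In rev/min: ω × 60/(2π) = 215.7 × 60/(2π) = 2060 rev/min.

2060 rev/min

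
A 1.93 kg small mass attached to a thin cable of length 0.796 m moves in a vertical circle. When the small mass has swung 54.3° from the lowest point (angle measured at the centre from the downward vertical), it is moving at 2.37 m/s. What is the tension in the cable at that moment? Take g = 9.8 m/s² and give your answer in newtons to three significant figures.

Take the radial direction toward the centre of the circle as positive. The component of the weight along the string toward the centre is −mg cos φ (φ measured from the bottom), so Newton's second law along the string gives T − mg cos φ = m v²/r.
cos 54.3° = 0.5835, so T = m(v²/r + g cos φ) = 1.93 × ((2.37)²/0.796 + 9.8 × 0.5835) = 1.93 × (7.056 + (5.719)) = 1.93 × 12.78 = 24.66 N.

24.7 N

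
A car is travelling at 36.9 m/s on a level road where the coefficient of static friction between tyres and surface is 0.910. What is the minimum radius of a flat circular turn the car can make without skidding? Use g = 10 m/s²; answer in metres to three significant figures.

150 m

At the limit, μ_s m g = m v²/r, so r_min = v²/(μ_s g) = (36.9)²/(0.910 × 10.0) = 1362/9.100 = 149.6 m.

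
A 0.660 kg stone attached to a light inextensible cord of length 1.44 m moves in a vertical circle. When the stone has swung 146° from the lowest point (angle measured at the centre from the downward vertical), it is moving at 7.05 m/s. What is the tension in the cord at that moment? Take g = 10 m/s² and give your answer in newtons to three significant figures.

17.3 N

Take the radial direction toward the centre of the circle as positive. The component of the weight along the string toward the centre is −mg cos φ (φ measured from the bottom), so Newton's second law along the string gives T − mg cos φ = m v²/r.
cos 146° = -0.8290, so T = m(v²/r + g cos φ) = 0.660 × ((7.05)²/1.44 + 10.0 × -0.8290) = 0.660 × (34.52 + (-8.290)) = 0.660 × 26.23 = 17.31 N.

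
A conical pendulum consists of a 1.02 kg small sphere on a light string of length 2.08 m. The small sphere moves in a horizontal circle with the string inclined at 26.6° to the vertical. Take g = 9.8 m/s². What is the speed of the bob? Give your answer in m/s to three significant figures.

The radius of the circle is r = L sinθ = 2.08 × sin 26.6° = 0.9313 m.
Horizontally T sinθ = mv²/r and vertically T cosθ = mg, so tanθ = v²/(rg).
v = √(r g tanθ) = √(0.9313 × 9.8 × 0.5008) = √4.571 = 2.138 m/s.

2.14 m/s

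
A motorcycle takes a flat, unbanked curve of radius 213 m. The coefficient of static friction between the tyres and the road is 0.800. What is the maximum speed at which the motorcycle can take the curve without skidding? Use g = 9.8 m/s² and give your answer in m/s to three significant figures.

The only inward force on a level bend is static friction, so at the limit f_s = μ_s N = μ_s m g = m v²/r.
Mass cancels: v_max = √(μ_s g r) = √(0.800 × 9.8 × 213) = √1670 = 40.86 m/s.

40.9 m/s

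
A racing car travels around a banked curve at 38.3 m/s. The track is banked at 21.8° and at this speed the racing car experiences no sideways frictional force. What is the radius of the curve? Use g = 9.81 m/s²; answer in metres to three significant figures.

374 m

Frictionless banking: tanθ = v²/(rg), so r = v²/(g tanθ).
r = (38.3)²/(9.81 × tan 21.8°) = 1467/(9.81 × 0.4000) = 1467/3.924 = 373.9 m.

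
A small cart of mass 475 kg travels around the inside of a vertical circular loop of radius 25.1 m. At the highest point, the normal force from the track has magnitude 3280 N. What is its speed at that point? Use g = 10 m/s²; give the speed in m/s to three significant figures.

20.6 m/s

At the top, N + mg = mv²/r, so v = √(r(N/m + g)) = √(25.1 × (3280/475 + 10.0)) = √(25.1 × 16.91) = √424.3 = 20.60 m/s.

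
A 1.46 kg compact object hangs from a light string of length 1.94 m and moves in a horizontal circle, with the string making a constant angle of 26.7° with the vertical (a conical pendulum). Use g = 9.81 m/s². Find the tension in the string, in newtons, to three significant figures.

Vertically the bob has no acceleration, so T cosθ = mg.
T = mg/cosθ = 1.46 × 9.81 / cos 26.7° = 14.32/0.8934 = 16.03 N.

16.0 N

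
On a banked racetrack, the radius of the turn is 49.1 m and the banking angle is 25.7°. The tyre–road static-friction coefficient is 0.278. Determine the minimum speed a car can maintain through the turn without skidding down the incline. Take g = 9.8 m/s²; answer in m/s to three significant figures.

9.29 m/s

At the minimum speed, friction acts up the slope at its limiting value f = μN. Radially (horizontal, toward centre): N sinθ − μN cosθ = mv²/r. Vertically: N cosθ + μN sinθ = mg.
Dividing: v² = r g (sinθ − μcosθ)/(cosθ + μsinθ).
sinθ − μcosθ = 0.4337 − 0.278×0.9011 = 0.1832; cosθ + μsinθ = 0.9011 + 0.278×0.4337 = 1.022.
v² = 49.1 × 9.8 × 0.1832/1.022 = 86.27 m²/s², so v = 9.288 m/s.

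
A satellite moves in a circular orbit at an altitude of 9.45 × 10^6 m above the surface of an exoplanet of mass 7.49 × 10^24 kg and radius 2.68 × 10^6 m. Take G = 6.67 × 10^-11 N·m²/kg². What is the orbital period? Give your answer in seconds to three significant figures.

r = R + h = 2.68 × 10^6 + 9.45 × 10^6 = 1.213 × 10^7 m. Gravity provides the centripetal force: G M m / r² = m v² / r ⇒ v = √(GM/r) = 6418 m/s.
T = 2πr/v = 2π × 1.213 × 10^7 / 6418 = 11880 s.

11900 s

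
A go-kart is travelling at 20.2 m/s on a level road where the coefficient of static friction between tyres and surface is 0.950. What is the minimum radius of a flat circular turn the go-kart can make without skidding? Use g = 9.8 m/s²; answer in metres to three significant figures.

At the limit, μ_s m g = m v²/r, so r_min = v²/(μ_s g) = (20.2)²/(0.950 × 9.8) = 408.0/9.310 = 43.83 m.

43.8 m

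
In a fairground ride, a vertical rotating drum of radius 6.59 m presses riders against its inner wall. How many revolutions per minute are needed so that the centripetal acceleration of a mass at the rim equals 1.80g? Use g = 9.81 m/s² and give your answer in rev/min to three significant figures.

15.6 rev/min

Require ω²r = 1.80g, so ω = √(1.80 × 9.81/6.59) = 1.637 rad/s.
In rev/min: ω × 60/(2π) = 1.637 × 60/(2π) = 15.63 rev/min.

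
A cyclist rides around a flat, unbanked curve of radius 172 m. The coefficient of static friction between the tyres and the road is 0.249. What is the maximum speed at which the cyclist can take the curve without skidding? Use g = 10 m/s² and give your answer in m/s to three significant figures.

20.7 m/s

On a flat curve, static friction is the only horizontal force, so it must supply the full centripetal force: μ_s m g = m v²/r.
Mass cancels: v_max = √(μ_s g r) = √(0.249 × 10.0 × 172) = √428.3 = 20.69 m/s.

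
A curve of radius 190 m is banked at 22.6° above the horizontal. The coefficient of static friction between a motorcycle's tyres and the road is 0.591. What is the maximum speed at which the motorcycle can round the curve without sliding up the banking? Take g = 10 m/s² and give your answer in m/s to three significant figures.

At the maximum speed, friction acts down the slope at its limiting value f = μN. Radially (horizontal, toward centre): N sinθ + μN cosθ = mv²/r. Vertically: N cosθ − μN sinθ = mg.
Dividing: v² = r g (sinθ + μcosθ)/(cosθ − μsinθ).
sinθ + μcosθ = 0.3843 + 0.591×0.9232 = 0.9299; cosθ − μsinθ = 0.9232 − 0.591×0.3843 = 0.6961.
v² = 190 × 10.0 × 0.9299/0.6961 = 2538 m²/s², so v = 50.38 m/s.

50.4 m/s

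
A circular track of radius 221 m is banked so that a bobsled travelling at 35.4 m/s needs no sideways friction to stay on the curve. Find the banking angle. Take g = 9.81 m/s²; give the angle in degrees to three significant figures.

For a frictionless banked turn: horizontally N sinθ = mv²/r and vertically N cosθ = mg.
Dividing: tanθ = v²/(r g) = (35.4)²/(221 × 9.81) = 1253/2168 = 0.5780.
θ = arctan(0.5780) = 30.03°.

30.0°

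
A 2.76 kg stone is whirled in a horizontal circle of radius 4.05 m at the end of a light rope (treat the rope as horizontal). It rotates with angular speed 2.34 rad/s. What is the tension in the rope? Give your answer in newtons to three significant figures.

v = ωr = 2.34 × 4.05 = 9.477 m/s.
The tension is the only horizontal force, so it supplies the full centripetal force: T = m v²/r = 2.76 × (9.477)²/4.05 = 2.76 × 89.81/4.05 = 61.21 N.

61.2 N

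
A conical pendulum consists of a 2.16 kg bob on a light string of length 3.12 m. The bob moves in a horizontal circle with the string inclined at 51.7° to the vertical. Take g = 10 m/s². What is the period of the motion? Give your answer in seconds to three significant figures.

2.76 s

r = L sinθ = 2.449 m. From T sinθ = mω²r and T cosθ = mg: tanθ = ω²r/g, so ω² = g tanθ / r = g/(L cosθ).
ω = √(g/(L cosθ)) = √(10.0/(3.12 × 0.6198)) = √5.171 = 2.274 rad/s.
Period = 2π/ω = 2.763 s.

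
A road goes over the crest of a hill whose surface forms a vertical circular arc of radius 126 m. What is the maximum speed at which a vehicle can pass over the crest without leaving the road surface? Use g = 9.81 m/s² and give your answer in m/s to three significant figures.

35.2 m/s

At the crest the centre of the circle is below the vehicle, so the net downward (centripetal) force is mg − N = mv²/r.
The vehicle leaves the road when N → 0, giving v_max = √(g r) = √(9.81 × 126) = 35.16 m/s.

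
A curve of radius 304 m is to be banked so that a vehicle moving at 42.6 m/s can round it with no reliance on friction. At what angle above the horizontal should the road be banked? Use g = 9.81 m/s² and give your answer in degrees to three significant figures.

31.3°

With no friction, the horizontal component of the normal force provides the centripetal force: N sinθ = mv²/r, while N cosθ = mg vertically.
Dividing: tanθ = v²/(r g) = (42.6)²/(304 × 9.81) = 1815/2982 = 0.6085.
θ = arctan(0.6085) = 31.32°.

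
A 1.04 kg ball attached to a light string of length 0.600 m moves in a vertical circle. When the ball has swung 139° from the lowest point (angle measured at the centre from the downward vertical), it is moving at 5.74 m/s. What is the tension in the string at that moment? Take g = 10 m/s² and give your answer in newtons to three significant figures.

49.3 N

Take the radial direction toward the centre of the circle as positive. The component of the weight along the string toward the centre is −mg cos φ (φ measured from the bottom), so Newton's second law along the string gives T − mg cos φ = m v²/r.
cos 139° = -0.7547, so T = m(v²/r + g cos φ) = 1.04 × ((5.74)²/0.600 + 10.0 × -0.7547) = 1.04 × (54.91 + (-7.547)) = 1.04 × 47.37 = 49.26 N.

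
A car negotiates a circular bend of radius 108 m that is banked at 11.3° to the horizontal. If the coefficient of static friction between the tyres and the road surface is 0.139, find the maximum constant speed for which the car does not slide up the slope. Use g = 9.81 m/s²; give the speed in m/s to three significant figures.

At the maximum speed, friction acts down the slope at its limiting value f = μN. Radially (horizontal, toward centre): N sinθ + μN cosθ = mv²/r. Vertically: N cosθ − μN sinθ = mg.
Dividing: v² = r g (sinθ + μcosθ)/(cosθ − μsinθ).
sinθ + μcosθ = 0.1959 + 0.139×0.9806 = 0.3323; cosθ − μsinθ = 0.9806 − 0.139×0.1959 = 0.9534.
v² = 108 × 9.81 × 0.3323/0.9534 = 369.2 m²/s², so v = 19.22 m/s.

19.2 m/s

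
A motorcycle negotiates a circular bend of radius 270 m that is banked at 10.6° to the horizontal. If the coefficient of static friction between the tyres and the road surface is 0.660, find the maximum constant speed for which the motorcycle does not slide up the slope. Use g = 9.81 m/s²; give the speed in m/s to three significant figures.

At the maximum speed, friction acts down the slope at its limiting value f = μN. Radially (horizontal, toward centre): N sinθ + μN cosθ = mv²/r. Vertically: N cosθ − μN sinθ = mg.
Dividing: v² = r g (sinθ + μcosθ)/(cosθ − μsinθ).
sinθ + μcosθ = 0.1840 + 0.660×0.9829 = 0.8327; cosθ − μsinθ = 0.9829 − 0.660×0.1840 = 0.8615.
v² = 270 × 9.81 × 0.8327/0.8615 = 2560 m²/s², so v = 50.60 m/s.

50.6 m/s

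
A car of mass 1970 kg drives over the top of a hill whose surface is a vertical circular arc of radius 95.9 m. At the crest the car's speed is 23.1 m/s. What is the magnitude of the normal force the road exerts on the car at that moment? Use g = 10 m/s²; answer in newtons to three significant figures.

At the crest the centripetal acceleration points downward (toward the centre of the arc), so mg − N = mv²/r.
N = m(g − v²/r) = 1970 × (10.0 − (23.1)²/95.9) = 1970 × (10.0 − 5.564) = 1970 × 4.436 = 8738 N.

8740 N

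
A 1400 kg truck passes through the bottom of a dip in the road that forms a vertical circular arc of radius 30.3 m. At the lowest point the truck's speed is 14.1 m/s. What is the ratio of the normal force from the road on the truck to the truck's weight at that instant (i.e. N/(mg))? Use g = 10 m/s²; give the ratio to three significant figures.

1.66

At the bottom, N − mg = mv²/r, so N = m(v²/r + g) and N/(mg) = v²/(rg) + 1 = (14.1)²/(30.3 × 10.0) + 1 = 0.6561 + 1 = 1.656.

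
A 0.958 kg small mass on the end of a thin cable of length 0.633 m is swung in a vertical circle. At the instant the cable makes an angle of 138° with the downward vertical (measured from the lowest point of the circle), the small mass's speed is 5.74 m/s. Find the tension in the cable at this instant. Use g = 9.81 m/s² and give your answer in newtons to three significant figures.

42.9 N

Take the radial direction toward the centre of the circle as positive. The component of the weight along the string toward the centre is −mg cos φ (φ measured from the bottom), so Newton's second law along the string gives T − mg cos φ = m v²/r.
cos 138° = -0.7431, so T = m(v²/r + g cos φ) = 0.958 × ((5.74)²/0.633 + 9.81 × -0.7431) = 0.958 × (52.05 + (-7.290)) = 0.958 × 44.76 = 42.88 N.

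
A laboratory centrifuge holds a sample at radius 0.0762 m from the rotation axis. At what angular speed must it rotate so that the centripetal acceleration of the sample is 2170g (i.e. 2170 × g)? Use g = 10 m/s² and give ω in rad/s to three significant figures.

534 rad/s

Centripetal acceleration a_c = ω²r. Setting ω²r = 2170g:
ω = √(2170g / r) = √(2170 × 10.0 / 0.0762) = √284800 = 533.6 rad/s.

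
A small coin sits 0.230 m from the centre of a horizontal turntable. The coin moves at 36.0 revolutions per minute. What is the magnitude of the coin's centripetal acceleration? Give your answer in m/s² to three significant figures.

3.27 m/s²

ω = 36.0 rev/min × 2π/60 = 3.770 rad/s, so v = ωr = 3.770 × 0.230 = 0.8671 m/s.
a_c = v²/r = (0.8671)²/0.230 = 0.7518/0.230 = 3.269 m/s².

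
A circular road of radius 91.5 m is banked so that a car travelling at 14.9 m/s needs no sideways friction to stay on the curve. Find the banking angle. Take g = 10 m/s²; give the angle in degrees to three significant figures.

For a frictionless banked turn: horizontally N sinθ = mv²/r and vertically N cosθ = mg.
Dividing: tanθ = v²/(r g) = (14.9)²/(91.5 × 10.0) = 222.0/915.0 = 0.2426.
θ = arctan(0.2426) = 13.64°.

13.6°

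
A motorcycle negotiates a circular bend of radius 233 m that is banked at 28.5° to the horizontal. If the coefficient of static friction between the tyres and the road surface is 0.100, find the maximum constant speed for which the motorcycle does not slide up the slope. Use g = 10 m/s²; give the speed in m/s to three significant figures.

At the maximum speed, friction acts down the slope at its limiting value f = μN. Radially (horizontal, toward centre): N sinθ + μN cosθ = mv²/r. Vertically: N cosθ − μN sinθ = mg.
Dividing: v² = r g (sinθ + μcosθ)/(cosθ − μsinθ).
sinθ + μcosθ = 0.4772 + 0.100×0.8788 = 0.5650; cosθ − μsinθ = 0.8788 − 0.100×0.4772 = 0.8311.
v² = 233 × 10.0 × 0.5650/0.8311 = 1584 m²/s², so v = 39.80 m/s.

39.8 m/s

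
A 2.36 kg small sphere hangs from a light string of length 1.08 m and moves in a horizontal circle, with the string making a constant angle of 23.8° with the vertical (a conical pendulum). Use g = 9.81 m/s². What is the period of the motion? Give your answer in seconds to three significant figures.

1.99 s

r = L sinθ = 0.4358 m. From T sinθ = mω²r and T cosθ = mg: tanθ = ω²r/g, so ω² = g tanθ / r = g/(L cosθ).
ω = √(g/(L cosθ)) = √(9.81/(1.08 × 0.9150)) = √9.928 = 3.151 rad/s.
Period = 2π/ω = 1.994 s.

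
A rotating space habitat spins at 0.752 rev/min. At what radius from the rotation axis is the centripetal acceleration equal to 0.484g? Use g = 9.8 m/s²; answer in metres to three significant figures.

ω = 0.752 rev/min × 2π/60 = 0.07875 rad/s.
a_c = ω²r = 0.484g ⇒ r = 0.484 × 9.8 / (0.07875)² = 4.743/0.006201 = 764.9 m.

765 m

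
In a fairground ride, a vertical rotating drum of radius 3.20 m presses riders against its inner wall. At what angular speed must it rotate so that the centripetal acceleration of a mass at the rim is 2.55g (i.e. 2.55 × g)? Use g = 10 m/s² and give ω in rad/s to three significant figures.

Centripetal acceleration a_c = ω²r. Setting ω²r = 2.55g:
ω = √(2.55g / r) = √(2.55 × 10.0 / 3.20) = √7.969 = 2.823 rad/s.

2.82 rad/s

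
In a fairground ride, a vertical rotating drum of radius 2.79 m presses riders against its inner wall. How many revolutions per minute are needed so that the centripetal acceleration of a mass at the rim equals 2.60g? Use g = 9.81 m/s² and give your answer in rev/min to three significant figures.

28.9 rev/min

Require ω²r = 2.60g, so ω = √(2.60 × 9.81/2.79) = 3.024 rad/s.
In rev/min: ω × 60/(2π) = 3.024 × 60/(2π) = 28.87 rev/min.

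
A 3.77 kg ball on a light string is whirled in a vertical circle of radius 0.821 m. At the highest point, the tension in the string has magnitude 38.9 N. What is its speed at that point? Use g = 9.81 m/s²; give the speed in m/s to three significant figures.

4.07 m/s

At the top, T + mg = mv²/r, so v = √(r(T/m + g)) = √(0.821 × (38.9/3.77 + 9.81)) = √(0.821 × 20.13) = √16.53 = 4.065 m/s.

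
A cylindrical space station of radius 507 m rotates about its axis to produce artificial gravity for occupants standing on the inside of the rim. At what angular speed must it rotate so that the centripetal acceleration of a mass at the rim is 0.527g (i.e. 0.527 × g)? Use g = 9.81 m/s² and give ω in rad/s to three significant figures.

Centripetal acceleration a_c = ω²r. Setting ω²r = 0.527g:
ω = √(0.527g / r) = √(0.527 × 9.81 / 507) = √0.01020 = 0.1010 rad/s.

0.101 rad/s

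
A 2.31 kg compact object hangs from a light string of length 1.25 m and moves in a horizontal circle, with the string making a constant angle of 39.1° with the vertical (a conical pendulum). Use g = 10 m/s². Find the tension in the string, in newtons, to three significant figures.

29.8 N

Vertically the bob has no acceleration, so T cosθ = mg.
T = mg/cosθ = 2.31 × 10.0 / cos 39.1° = 23.10/0.7760 = 29.77 N.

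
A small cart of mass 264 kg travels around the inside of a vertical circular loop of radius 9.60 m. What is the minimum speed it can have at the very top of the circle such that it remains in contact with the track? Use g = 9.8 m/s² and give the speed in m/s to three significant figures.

9.70 m/s

At the highest point the centre is directly below, so both the weight and N act inward: N + mg = mv²/r.
At minimum speed N → 0, so mg = mv_min²/r ⇒ v_min = √(g r) = √(9.8 × 9.60) = 9.699 m/s.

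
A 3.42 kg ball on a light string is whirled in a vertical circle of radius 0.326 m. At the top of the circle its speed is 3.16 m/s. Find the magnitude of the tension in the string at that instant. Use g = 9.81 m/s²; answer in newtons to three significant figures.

At the top, both T and the weight mg point inward (toward the centre), so T + mg = mv²/r.
T = m(v²/r − g) = 3.42 × ((3.16)²/0.326 − 9.81) = 3.42 × (30.63 − 9.81) = 3.42 × 20.82 = 71.21 N.

71.2 N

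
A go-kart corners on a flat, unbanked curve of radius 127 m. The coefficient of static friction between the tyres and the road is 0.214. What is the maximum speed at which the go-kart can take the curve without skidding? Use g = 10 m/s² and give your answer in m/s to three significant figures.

16.5 m/s

The only inward force on a level bend is static friction, so at the limit f_s = μ_s N = μ_s m g = m v²/r.
Mass cancels: v_max = √(μ_s g r) = √(0.214 × 10.0 × 127) = √271.8 = 16.49 m/s.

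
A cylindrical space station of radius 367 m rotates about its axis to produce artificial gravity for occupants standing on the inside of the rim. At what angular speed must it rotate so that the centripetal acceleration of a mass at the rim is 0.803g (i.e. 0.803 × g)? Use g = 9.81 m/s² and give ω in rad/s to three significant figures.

0.147 rad/s

Centripetal acceleration a_c = ω²r. Setting ω²r = 0.803g:
ω = √(0.803g / r) = √(0.803 × 9.81 / 367) = √0.02146 = 0.1465 rad/s.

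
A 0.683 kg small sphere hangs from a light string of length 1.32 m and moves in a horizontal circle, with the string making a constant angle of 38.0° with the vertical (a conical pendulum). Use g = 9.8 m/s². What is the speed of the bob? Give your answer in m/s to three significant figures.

The radius of the circle is r = L sinθ = 1.32 × sin 38.0° = 0.8127 m.
Horizontally T sinθ = mv²/r and vertically T cosθ = mg, so tanθ = v²/(rg).
v = √(r g tanθ) = √(0.8127 × 9.8 × 0.7813) = √6.222 = 2.494 m/s.

2.49 m/s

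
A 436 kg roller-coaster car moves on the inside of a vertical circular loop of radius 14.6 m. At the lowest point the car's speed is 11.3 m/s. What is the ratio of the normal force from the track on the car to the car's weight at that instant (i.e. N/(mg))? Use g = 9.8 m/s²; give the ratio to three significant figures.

1.89

At the bottom, N − mg = mv²/r, so N = m(v²/r + g) and N/(mg) = v²/(rg) + 1 = (11.3)²/(14.6 × 9.8) + 1 = 0.8924 + 1 = 1.892.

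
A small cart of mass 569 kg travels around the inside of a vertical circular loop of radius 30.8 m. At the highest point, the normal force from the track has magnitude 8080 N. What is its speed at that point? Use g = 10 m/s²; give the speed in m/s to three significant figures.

At the top, N + mg = mv²/r, so v = √(r(N/m + g)) = √(30.8 × (8080/569 + 10.0)) = √(30.8 × 24.20) = √745.4 = 27.30 m/s.

27.3 m/s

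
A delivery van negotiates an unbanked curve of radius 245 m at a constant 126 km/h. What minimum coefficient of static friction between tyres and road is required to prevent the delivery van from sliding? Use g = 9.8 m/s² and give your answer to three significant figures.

v = 126/3.6 = 35.00 m/s.
Friction provides the centripetal force: μ_s m g = m v²/r, so μ_s = v²/(g r) = (35.00)²/(9.8 × 245) = 1225/2401 = 0.5102.

0.510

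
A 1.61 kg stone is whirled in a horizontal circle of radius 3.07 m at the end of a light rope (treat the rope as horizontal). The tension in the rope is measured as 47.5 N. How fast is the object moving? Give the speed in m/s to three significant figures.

9.52 m/s

T = m v²/r ⇒ v = √(T r / m) = √(47.5 × 3.07 / 1.61) = √90.57 = 9.517 m/s.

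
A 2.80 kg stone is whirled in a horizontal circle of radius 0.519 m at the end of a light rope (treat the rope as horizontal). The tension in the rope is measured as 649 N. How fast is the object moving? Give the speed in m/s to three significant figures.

11.0 m/s

T = m v²/r ⇒ v = √(T r / m) = √(649 × 0.519 / 2.80) = √120.3 = 10.97 m/s.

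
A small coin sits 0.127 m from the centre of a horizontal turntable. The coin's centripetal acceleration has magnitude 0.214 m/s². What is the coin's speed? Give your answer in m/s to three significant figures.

a_c = v²/r ⇒ v = √(a_c · r) = √(0.214 × 0.127) = √0.02718 = 0.1649 m/s.

0.165 m/s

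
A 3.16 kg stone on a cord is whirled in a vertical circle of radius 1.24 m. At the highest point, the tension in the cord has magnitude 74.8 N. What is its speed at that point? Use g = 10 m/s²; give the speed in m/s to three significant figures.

At the top, T + mg = mv²/r, so v = √(r(T/m + g)) = √(1.24 × (74.8/3.16 + 10.0)) = √(1.24 × 33.67) = √41.75 = 6.462 m/s.

6.46 m/s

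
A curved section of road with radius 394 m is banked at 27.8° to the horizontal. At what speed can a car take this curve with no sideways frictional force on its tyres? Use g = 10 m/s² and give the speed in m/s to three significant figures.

45.6 m/s

On a frictionless banked curve, N sinθ = mv²/r and N cosθ = mg, so tanθ = v²/(rg).
v = √(r g tanθ) = √(394 × 10.0 × tan 27.8°) = √(394 × 10.0 × 0.5272) = √2077 = 45.58 m/s.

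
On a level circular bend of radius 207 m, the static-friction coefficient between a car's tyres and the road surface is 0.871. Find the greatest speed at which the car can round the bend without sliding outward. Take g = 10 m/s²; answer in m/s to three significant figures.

Friction provides the centripetal force on a flat curve. At maximum speed it is at its limiting value: μ_s m g = m v²/r.
Mass cancels: v_max = √(μ_s g r) = √(0.871 × 10.0 × 207) = √1803 = 42.46 m/s.

42.5 m/s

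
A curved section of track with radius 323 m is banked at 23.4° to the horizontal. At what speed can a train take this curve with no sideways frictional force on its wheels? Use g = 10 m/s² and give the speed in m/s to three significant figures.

37.4 m/s

On a frictionless banked curve, N sinθ = mv²/r and N cosθ = mg, so tanθ = v²/(rg).
v = √(r g tanθ) = √(323 × 10.0 × tan 23.4°) = √(323 × 10.0 × 0.4327) = √1398 = 37.39 m/s.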